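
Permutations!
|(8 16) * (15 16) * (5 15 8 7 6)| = 5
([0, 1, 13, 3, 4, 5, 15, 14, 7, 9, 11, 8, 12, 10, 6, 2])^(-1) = [0, 1, 15, 3, 4, 5, 14, 8, 11, 9, 13, 10, 12, 2, 7, 6]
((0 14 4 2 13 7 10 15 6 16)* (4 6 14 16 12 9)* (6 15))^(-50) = (16)(2 9 6 7)(4 12 10 13)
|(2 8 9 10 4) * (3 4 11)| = |(2 8 9 10 11 3 4)| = 7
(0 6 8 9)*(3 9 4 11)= (0 6 8 4 11 3 9)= [6, 1, 2, 9, 11, 5, 8, 7, 4, 0, 10, 3]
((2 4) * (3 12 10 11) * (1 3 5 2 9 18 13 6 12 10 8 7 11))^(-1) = ((1 3 10)(2 4 9 18 13 6 12 8 7 11 5))^(-1) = (1 10 3)(2 5 11 7 8 12 6 13 18 9 4)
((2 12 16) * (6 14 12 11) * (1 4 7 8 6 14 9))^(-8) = (1 6 7)(2 14 16 11 12)(4 9 8)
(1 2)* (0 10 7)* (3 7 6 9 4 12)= [10, 2, 1, 7, 12, 5, 9, 0, 8, 4, 6, 11, 3]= (0 10 6 9 4 12 3 7)(1 2)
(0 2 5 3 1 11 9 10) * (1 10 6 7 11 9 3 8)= [2, 9, 5, 10, 4, 8, 7, 11, 1, 6, 0, 3]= (0 2 5 8 1 9 6 7 11 3 10)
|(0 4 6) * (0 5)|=|(0 4 6 5)|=4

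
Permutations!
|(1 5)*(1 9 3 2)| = 5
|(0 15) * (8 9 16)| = |(0 15)(8 9 16)| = 6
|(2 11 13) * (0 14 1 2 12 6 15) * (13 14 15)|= |(0 15)(1 2 11 14)(6 13 12)|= 12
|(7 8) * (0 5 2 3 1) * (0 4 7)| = 8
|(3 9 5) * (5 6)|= 4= |(3 9 6 5)|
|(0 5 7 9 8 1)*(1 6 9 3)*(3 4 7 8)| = |(0 5 8 6 9 3 1)(4 7)| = 14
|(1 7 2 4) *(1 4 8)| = 4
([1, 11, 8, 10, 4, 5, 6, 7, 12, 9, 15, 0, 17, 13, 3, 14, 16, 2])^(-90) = (2 12)(3 15)(8 17)(10 14)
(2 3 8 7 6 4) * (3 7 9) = (2 7 6 4)(3 8 9) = [0, 1, 7, 8, 2, 5, 4, 6, 9, 3]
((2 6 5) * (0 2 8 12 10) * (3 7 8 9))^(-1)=((0 2 6 5 9 3 7 8 12 10))^(-1)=(0 10 12 8 7 3 9 5 6 2)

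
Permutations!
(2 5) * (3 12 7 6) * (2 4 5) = (3 12 7 6)(4 5) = [0, 1, 2, 12, 5, 4, 3, 6, 8, 9, 10, 11, 7]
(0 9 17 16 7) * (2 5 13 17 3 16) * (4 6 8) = (0 9 3 16 7)(2 5 13 17)(4 6 8) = [9, 1, 5, 16, 6, 13, 8, 0, 4, 3, 10, 11, 12, 17, 14, 15, 7, 2]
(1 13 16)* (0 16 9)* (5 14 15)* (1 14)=(0 16 14 15 5 1 13 9)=[16, 13, 2, 3, 4, 1, 6, 7, 8, 0, 10, 11, 12, 9, 15, 5, 14]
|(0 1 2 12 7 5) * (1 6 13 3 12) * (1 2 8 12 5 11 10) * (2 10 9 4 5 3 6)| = 22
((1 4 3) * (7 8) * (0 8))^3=(8)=((0 8 7)(1 4 3))^3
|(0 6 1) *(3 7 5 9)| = 12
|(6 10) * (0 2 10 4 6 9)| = |(0 2 10 9)(4 6)| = 4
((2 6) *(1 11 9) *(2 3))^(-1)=((1 11 9)(2 6 3))^(-1)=(1 9 11)(2 3 6)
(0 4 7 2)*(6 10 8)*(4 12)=(0 12 4 7 2)(6 10 8)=[12, 1, 0, 3, 7, 5, 10, 2, 6, 9, 8, 11, 4]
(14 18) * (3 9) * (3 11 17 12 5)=[0, 1, 2, 9, 4, 3, 6, 7, 8, 11, 10, 17, 5, 13, 18, 15, 16, 12, 14]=(3 9 11 17 12 5)(14 18)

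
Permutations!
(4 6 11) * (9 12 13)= (4 6 11)(9 12 13)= [0, 1, 2, 3, 6, 5, 11, 7, 8, 12, 10, 4, 13, 9]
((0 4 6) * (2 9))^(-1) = ((0 4 6)(2 9))^(-1) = (0 6 4)(2 9)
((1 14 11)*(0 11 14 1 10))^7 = (14)(0 11 10)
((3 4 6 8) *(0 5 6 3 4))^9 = ((0 5 6 8 4 3))^9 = (0 8)(3 6)(4 5)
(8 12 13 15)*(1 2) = [0, 2, 1, 3, 4, 5, 6, 7, 12, 9, 10, 11, 13, 15, 14, 8] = (1 2)(8 12 13 15)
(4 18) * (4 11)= (4 18 11)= [0, 1, 2, 3, 18, 5, 6, 7, 8, 9, 10, 4, 12, 13, 14, 15, 16, 17, 11]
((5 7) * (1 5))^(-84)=(7)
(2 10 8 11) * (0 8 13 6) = (0 8 11 2 10 13 6) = [8, 1, 10, 3, 4, 5, 0, 7, 11, 9, 13, 2, 12, 6]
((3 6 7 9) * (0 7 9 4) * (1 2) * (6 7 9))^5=(9)(1 2)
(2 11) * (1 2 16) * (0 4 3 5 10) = (0 4 3 5 10)(1 2 11 16) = [4, 2, 11, 5, 3, 10, 6, 7, 8, 9, 0, 16, 12, 13, 14, 15, 1]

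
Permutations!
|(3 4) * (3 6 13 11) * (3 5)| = |(3 4 6 13 11 5)| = 6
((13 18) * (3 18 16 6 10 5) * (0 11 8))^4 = (0 11 8)(3 6 18 10 13 5 16)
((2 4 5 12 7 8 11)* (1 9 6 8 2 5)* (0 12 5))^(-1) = (0 11 8 6 9 1 4 2 7 12)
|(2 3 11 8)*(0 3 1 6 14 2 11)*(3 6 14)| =6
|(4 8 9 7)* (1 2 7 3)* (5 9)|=|(1 2 7 4 8 5 9 3)|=8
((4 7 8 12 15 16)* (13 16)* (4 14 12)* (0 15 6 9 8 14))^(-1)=(0 16 13 15)(4 8 9 6 12 14 7)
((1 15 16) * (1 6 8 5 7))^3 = (1 6 7 16 5 15 8)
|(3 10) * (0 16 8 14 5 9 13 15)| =8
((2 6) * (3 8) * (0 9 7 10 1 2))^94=((0 9 7 10 1 2 6)(3 8))^94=(0 10 6 7 2 9 1)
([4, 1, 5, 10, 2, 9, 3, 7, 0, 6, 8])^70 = [10, 1, 0, 9, 8, 4, 5, 7, 3, 2, 6]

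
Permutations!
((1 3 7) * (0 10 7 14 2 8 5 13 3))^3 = (0 1 7 10)(2 13)(3 8)(5 14)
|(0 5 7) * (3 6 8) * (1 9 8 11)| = 6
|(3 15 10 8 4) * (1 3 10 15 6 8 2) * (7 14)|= 14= |(15)(1 3 6 8 4 10 2)(7 14)|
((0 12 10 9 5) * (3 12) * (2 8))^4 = (0 9 12)(3 5 10)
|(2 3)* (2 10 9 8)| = |(2 3 10 9 8)| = 5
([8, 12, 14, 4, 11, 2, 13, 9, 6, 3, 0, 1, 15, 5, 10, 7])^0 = [0, 1, 2, 3, 4, 5, 6, 7, 8, 9, 10, 11, 12, 13, 14, 15]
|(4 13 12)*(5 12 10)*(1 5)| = 6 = |(1 5 12 4 13 10)|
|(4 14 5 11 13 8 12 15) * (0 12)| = |(0 12 15 4 14 5 11 13 8)| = 9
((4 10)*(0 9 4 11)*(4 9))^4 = (11)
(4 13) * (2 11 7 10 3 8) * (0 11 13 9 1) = (0 11 7 10 3 8 2 13 4 9 1) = [11, 0, 13, 8, 9, 5, 6, 10, 2, 1, 3, 7, 12, 4]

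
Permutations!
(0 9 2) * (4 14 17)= (0 9 2)(4 14 17)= [9, 1, 0, 3, 14, 5, 6, 7, 8, 2, 10, 11, 12, 13, 17, 15, 16, 4]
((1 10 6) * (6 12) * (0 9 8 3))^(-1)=(0 3 8 9)(1 6 12 10)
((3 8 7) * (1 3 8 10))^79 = ((1 3 10)(7 8))^79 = (1 3 10)(7 8)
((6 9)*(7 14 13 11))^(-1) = ((6 9)(7 14 13 11))^(-1) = (6 9)(7 11 13 14)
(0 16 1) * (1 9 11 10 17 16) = [1, 0, 2, 3, 4, 5, 6, 7, 8, 11, 17, 10, 12, 13, 14, 15, 9, 16] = (0 1)(9 11 10 17 16)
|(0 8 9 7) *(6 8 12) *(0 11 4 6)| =6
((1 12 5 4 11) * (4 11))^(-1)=((1 12 5 11))^(-1)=(1 11 5 12)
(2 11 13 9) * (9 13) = [0, 1, 11, 3, 4, 5, 6, 7, 8, 2, 10, 9, 12, 13] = (13)(2 11 9)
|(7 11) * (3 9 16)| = |(3 9 16)(7 11)| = 6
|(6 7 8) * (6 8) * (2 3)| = |(8)(2 3)(6 7)| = 2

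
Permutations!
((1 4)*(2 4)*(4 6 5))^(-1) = (1 4 5 6 2)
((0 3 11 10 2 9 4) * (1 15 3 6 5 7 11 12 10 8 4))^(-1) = (0 4 8 11 7 5 6)(1 9 2 10 12 3 15)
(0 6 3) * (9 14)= [6, 1, 2, 0, 4, 5, 3, 7, 8, 14, 10, 11, 12, 13, 9]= (0 6 3)(9 14)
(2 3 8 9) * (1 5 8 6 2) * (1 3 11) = [0, 5, 11, 6, 4, 8, 2, 7, 9, 3, 10, 1] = (1 5 8 9 3 6 2 11)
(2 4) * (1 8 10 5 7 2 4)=[0, 8, 1, 3, 4, 7, 6, 2, 10, 9, 5]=(1 8 10 5 7 2)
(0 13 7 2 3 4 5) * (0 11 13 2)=(0 2 3 4 5 11 13 7)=[2, 1, 3, 4, 5, 11, 6, 0, 8, 9, 10, 13, 12, 7]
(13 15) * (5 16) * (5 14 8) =(5 16 14 8)(13 15) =[0, 1, 2, 3, 4, 16, 6, 7, 5, 9, 10, 11, 12, 15, 8, 13, 14]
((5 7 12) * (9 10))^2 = ((5 7 12)(9 10))^2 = (5 12 7)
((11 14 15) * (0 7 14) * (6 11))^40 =((0 7 14 15 6 11))^40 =(0 6 14)(7 11 15)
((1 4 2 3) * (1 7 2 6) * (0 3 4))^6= ((0 3 7 2 4 6 1))^6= (0 1 6 4 2 7 3)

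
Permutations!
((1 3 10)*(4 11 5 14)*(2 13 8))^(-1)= ((1 3 10)(2 13 8)(4 11 5 14))^(-1)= (1 10 3)(2 8 13)(4 14 5 11)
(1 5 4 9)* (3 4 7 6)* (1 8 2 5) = (2 5 7 6 3 4 9 8) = [0, 1, 5, 4, 9, 7, 3, 6, 2, 8]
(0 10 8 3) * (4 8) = (0 10 4 8 3) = [10, 1, 2, 0, 8, 5, 6, 7, 3, 9, 4]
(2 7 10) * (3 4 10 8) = (2 7 8 3 4 10) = [0, 1, 7, 4, 10, 5, 6, 8, 3, 9, 2]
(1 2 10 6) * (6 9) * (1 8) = (1 2 10 9 6 8) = [0, 2, 10, 3, 4, 5, 8, 7, 1, 6, 9]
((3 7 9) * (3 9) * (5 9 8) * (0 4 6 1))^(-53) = (0 1 6 4)(3 7)(5 9 8)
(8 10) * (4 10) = (4 10 8) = [0, 1, 2, 3, 10, 5, 6, 7, 4, 9, 8]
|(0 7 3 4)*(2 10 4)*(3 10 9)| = |(0 7 10 4)(2 9 3)| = 12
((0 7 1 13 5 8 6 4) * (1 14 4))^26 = (0 14)(1 13 5 8 6)(4 7)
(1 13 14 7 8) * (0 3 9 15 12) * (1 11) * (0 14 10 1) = (0 3 9 15 12 14 7 8 11)(1 13 10) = [3, 13, 2, 9, 4, 5, 6, 8, 11, 15, 1, 0, 14, 10, 7, 12]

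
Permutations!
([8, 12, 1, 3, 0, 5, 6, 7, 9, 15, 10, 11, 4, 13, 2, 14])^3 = (0 15 1)(2 4 9)(8 14 12)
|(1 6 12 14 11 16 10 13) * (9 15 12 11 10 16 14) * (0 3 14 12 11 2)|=8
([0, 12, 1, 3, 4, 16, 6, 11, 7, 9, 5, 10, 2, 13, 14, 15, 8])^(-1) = [0, 2, 12, 3, 4, 10, 6, 8, 16, 9, 11, 7, 1, 13, 14, 15, 5]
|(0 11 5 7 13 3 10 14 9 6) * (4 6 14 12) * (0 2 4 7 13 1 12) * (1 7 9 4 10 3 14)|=9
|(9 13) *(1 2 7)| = |(1 2 7)(9 13)| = 6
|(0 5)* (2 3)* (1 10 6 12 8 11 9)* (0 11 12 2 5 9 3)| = |(0 9 1 10 6 2)(3 5 11)(8 12)| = 6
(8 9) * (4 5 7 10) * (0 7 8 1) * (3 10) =(0 7 3 10 4 5 8 9 1) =[7, 0, 2, 10, 5, 8, 6, 3, 9, 1, 4]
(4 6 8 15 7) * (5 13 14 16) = (4 6 8 15 7)(5 13 14 16) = [0, 1, 2, 3, 6, 13, 8, 4, 15, 9, 10, 11, 12, 14, 16, 7, 5]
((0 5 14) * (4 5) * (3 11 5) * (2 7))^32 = (0 3 5)(4 11 14)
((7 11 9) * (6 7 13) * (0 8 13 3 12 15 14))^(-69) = ((0 8 13 6 7 11 9 3 12 15 14))^(-69) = (0 12 11 13 14 3 7 8 15 9 6)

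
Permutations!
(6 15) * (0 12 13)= (0 12 13)(6 15)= [12, 1, 2, 3, 4, 5, 15, 7, 8, 9, 10, 11, 13, 0, 14, 6]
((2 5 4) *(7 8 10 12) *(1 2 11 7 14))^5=((1 2 5 4 11 7 8 10 12 14))^5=(1 7)(2 8)(4 12)(5 10)(11 14)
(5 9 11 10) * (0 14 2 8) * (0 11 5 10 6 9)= (0 14 2 8 11 6 9 5)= [14, 1, 8, 3, 4, 0, 9, 7, 11, 5, 10, 6, 12, 13, 2]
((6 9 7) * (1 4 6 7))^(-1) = ((1 4 6 9))^(-1) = (1 9 6 4)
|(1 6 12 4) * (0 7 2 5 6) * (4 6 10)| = 14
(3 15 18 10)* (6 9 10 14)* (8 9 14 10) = (3 15 18 10)(6 14)(8 9) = [0, 1, 2, 15, 4, 5, 14, 7, 9, 8, 3, 11, 12, 13, 6, 18, 16, 17, 10]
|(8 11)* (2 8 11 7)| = |(11)(2 8 7)| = 3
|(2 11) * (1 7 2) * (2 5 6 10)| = |(1 7 5 6 10 2 11)| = 7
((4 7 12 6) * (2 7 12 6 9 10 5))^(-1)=((2 7 6 4 12 9 10 5))^(-1)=(2 5 10 9 12 4 6 7)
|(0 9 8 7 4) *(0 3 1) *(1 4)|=|(0 9 8 7 1)(3 4)|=10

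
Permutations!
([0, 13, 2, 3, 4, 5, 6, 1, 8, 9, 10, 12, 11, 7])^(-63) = [0, 1, 2, 3, 4, 5, 6, 7, 8, 9, 10, 12, 11, 13]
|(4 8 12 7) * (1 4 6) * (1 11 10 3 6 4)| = 4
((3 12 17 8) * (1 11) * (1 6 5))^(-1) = ((1 11 6 5)(3 12 17 8))^(-1) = (1 5 6 11)(3 8 17 12)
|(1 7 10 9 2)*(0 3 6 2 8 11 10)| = 12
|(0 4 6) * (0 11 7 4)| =4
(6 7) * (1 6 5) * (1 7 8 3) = (1 6 8 3)(5 7) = [0, 6, 2, 1, 4, 7, 8, 5, 3]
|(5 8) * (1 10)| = 2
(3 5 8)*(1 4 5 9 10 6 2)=(1 4 5 8 3 9 10 6 2)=[0, 4, 1, 9, 5, 8, 2, 7, 3, 10, 6]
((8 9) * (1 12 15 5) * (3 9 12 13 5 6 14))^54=((1 13 5)(3 9 8 12 15 6 14))^54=(3 6 12 9 14 15 8)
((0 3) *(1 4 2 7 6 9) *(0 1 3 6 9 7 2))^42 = (9)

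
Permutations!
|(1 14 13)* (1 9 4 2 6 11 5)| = |(1 14 13 9 4 2 6 11 5)| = 9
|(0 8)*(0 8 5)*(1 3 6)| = |(8)(0 5)(1 3 6)| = 6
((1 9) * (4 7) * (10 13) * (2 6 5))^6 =((1 9)(2 6 5)(4 7)(10 13))^6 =(13)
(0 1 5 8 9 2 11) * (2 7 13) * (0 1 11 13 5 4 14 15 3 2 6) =(0 11 1 4 14 15 3 2 13 6)(5 8 9 7) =[11, 4, 13, 2, 14, 8, 0, 5, 9, 7, 10, 1, 12, 6, 15, 3]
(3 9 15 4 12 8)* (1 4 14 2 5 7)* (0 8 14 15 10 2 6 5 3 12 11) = (15)(0 8 12 14 6 5 7 1 4 11)(2 3 9 10) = [8, 4, 3, 9, 11, 7, 5, 1, 12, 10, 2, 0, 14, 13, 6, 15]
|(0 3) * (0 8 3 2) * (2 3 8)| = |(8)(0 3 2)| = 3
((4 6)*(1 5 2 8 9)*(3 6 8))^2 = (1 2 6 8)(3 4 9 5)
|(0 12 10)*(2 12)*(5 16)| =|(0 2 12 10)(5 16)| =4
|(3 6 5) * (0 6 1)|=5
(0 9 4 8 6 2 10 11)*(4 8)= [9, 1, 10, 3, 4, 5, 2, 7, 6, 8, 11, 0]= (0 9 8 6 2 10 11)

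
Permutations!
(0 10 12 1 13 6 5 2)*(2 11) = (0 10 12 1 13 6 5 11 2) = [10, 13, 0, 3, 4, 11, 5, 7, 8, 9, 12, 2, 1, 6]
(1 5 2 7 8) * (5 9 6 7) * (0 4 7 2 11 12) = (0 4 7 8 1 9 6 2 5 11 12) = [4, 9, 5, 3, 7, 11, 2, 8, 1, 6, 10, 12, 0]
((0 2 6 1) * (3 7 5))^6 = (7)(0 6)(1 2)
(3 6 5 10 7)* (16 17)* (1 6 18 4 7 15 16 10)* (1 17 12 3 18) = (1 6 5 17 10 15 16 12 3)(4 7 18) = [0, 6, 2, 1, 7, 17, 5, 18, 8, 9, 15, 11, 3, 13, 14, 16, 12, 10, 4]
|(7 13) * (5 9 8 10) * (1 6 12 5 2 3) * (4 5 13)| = 12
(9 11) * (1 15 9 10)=(1 15 9 11 10)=[0, 15, 2, 3, 4, 5, 6, 7, 8, 11, 1, 10, 12, 13, 14, 9]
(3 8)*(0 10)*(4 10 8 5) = (0 8 3 5 4 10) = [8, 1, 2, 5, 10, 4, 6, 7, 3, 9, 0]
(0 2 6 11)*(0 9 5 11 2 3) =(0 3)(2 6)(5 11 9) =[3, 1, 6, 0, 4, 11, 2, 7, 8, 5, 10, 9]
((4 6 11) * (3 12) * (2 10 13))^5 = (2 13 10)(3 12)(4 11 6) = ((2 10 13)(3 12)(4 6 11))^5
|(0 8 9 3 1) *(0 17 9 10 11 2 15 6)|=|(0 8 10 11 2 15 6)(1 17 9 3)|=28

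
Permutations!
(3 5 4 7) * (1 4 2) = (1 4 7 3 5 2) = [0, 4, 1, 5, 7, 2, 6, 3]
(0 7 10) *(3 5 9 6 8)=[7, 1, 2, 5, 4, 9, 8, 10, 3, 6, 0]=(0 7 10)(3 5 9 6 8)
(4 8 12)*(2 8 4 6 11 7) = [0, 1, 8, 3, 4, 5, 11, 2, 12, 9, 10, 7, 6] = (2 8 12 6 11 7)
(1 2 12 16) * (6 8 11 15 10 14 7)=(1 2 12 16)(6 8 11 15 10 14 7)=[0, 2, 12, 3, 4, 5, 8, 6, 11, 9, 14, 15, 16, 13, 7, 10, 1]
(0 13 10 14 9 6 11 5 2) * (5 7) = [13, 1, 0, 3, 4, 2, 11, 5, 8, 6, 14, 7, 12, 10, 9] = (0 13 10 14 9 6 11 7 5 2)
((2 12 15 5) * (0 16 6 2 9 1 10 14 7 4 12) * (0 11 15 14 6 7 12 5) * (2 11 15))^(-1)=(0 15 2 11 6 10 1 9 5 4 7 16)(12 14)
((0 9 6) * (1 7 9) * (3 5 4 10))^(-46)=(0 6 9 7 1)(3 4)(5 10)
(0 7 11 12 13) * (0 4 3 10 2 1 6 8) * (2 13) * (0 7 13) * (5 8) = (0 13 4 3 10)(1 6 5 8 7 11 12 2) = [13, 6, 1, 10, 3, 8, 5, 11, 7, 9, 0, 12, 2, 4]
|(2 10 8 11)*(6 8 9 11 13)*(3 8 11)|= 8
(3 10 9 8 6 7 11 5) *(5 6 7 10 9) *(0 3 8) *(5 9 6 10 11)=(0 3 6 11 10 9)(5 8 7)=[3, 1, 2, 6, 4, 8, 11, 5, 7, 0, 9, 10]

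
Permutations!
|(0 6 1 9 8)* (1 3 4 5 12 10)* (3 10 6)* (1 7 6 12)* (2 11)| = |(12)(0 3 4 5 1 9 8)(2 11)(6 10 7)| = 42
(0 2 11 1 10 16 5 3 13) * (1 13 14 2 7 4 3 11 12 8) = (0 7 4 3 14 2 12 8 1 10 16 5 11 13) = [7, 10, 12, 14, 3, 11, 6, 4, 1, 9, 16, 13, 8, 0, 2, 15, 5]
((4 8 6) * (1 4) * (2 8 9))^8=(1 9 8)(2 6 4)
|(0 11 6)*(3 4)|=6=|(0 11 6)(3 4)|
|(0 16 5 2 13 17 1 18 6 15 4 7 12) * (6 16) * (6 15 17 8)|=|(0 15 4 7 12)(1 18 16 5 2 13 8 6 17)|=45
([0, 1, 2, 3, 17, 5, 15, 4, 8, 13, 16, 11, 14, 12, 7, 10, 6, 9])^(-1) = [0, 1, 2, 3, 7, 5, 16, 14, 8, 17, 15, 11, 13, 9, 12, 6, 10, 4]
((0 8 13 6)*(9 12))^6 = ((0 8 13 6)(9 12))^6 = (0 13)(6 8)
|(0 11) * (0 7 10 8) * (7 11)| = |(11)(0 7 10 8)| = 4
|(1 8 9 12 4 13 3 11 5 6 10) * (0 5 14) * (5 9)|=|(0 9 12 4 13 3 11 14)(1 8 5 6 10)|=40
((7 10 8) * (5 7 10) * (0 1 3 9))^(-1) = ((0 1 3 9)(5 7)(8 10))^(-1) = (0 9 3 1)(5 7)(8 10)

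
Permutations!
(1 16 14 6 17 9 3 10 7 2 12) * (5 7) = (1 16 14 6 17 9 3 10 5 7 2 12) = [0, 16, 12, 10, 4, 7, 17, 2, 8, 3, 5, 11, 1, 13, 6, 15, 14, 9]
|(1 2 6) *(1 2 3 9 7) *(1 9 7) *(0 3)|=|(0 3 7 9 1)(2 6)|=10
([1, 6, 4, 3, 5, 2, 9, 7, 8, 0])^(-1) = [9, 0, 5, 3, 2, 4, 1, 7, 8, 6]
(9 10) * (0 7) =(0 7)(9 10) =[7, 1, 2, 3, 4, 5, 6, 0, 8, 10, 9]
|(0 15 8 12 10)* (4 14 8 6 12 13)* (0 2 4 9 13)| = 18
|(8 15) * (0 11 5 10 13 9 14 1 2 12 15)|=|(0 11 5 10 13 9 14 1 2 12 15 8)|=12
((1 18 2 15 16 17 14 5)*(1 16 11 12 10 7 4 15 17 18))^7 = ((2 17 14 5 16 18)(4 15 11 12 10 7))^7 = (2 17 14 5 16 18)(4 15 11 12 10 7)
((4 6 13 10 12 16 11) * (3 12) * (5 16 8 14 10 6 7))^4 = ((3 12 8 14 10)(4 7 5 16 11)(6 13))^4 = (3 10 14 8 12)(4 11 16 5 7)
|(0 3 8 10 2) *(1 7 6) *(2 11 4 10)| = 12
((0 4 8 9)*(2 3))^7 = (0 9 8 4)(2 3)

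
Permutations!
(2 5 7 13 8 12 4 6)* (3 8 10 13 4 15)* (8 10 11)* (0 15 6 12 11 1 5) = (0 15 3 10 13 1 5 7 4 12 6 2)(8 11) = [15, 5, 0, 10, 12, 7, 2, 4, 11, 9, 13, 8, 6, 1, 14, 3]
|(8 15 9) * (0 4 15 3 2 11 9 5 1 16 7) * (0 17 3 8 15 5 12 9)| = |(0 4 5 1 16 7 17 3 2 11)(9 15 12)| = 30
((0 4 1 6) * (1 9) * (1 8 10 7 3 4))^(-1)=(0 6 1)(3 7 10 8 9 4)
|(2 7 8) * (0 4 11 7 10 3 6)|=|(0 4 11 7 8 2 10 3 6)|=9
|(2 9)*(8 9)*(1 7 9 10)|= |(1 7 9 2 8 10)|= 6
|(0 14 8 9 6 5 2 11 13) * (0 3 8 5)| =10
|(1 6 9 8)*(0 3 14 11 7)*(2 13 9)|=30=|(0 3 14 11 7)(1 6 2 13 9 8)|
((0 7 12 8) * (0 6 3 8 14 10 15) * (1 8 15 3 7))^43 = ((0 1 8 6 7 12 14 10 3 15))^43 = (0 6 14 15 8 12 3 1 7 10)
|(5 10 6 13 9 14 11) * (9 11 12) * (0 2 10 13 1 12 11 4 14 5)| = 12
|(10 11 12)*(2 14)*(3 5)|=6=|(2 14)(3 5)(10 11 12)|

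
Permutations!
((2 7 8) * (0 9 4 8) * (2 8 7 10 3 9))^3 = (0 3 7 10 4 2 9)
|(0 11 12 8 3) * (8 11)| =6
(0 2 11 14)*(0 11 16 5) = [2, 1, 16, 3, 4, 0, 6, 7, 8, 9, 10, 14, 12, 13, 11, 15, 5] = (0 2 16 5)(11 14)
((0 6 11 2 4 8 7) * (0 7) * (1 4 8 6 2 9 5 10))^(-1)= (0 8 2)(1 10 5 9 11 6 4)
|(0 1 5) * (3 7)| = |(0 1 5)(3 7)| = 6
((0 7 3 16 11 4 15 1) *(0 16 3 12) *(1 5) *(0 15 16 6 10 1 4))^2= (0 12 5 16)(1 10 6)(4 11 7 15)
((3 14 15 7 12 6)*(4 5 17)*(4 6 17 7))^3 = (3 4 12)(5 17 14)(6 15 7)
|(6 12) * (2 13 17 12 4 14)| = 7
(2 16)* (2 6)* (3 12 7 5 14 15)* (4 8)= (2 16 6)(3 12 7 5 14 15)(4 8)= [0, 1, 16, 12, 8, 14, 2, 5, 4, 9, 10, 11, 7, 13, 15, 3, 6]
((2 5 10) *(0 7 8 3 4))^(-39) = ((0 7 8 3 4)(2 5 10))^(-39) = (10)(0 7 8 3 4)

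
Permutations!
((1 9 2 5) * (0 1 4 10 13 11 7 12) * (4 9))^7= (0 12 7 11 13 10 4 1)(2 5 9)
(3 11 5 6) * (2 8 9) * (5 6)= (2 8 9)(3 11 6)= [0, 1, 8, 11, 4, 5, 3, 7, 9, 2, 10, 6]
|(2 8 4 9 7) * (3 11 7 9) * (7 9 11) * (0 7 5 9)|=|(0 7 2 8 4 3 5 9 11)|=9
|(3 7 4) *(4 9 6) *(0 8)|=10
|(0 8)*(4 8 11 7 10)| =6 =|(0 11 7 10 4 8)|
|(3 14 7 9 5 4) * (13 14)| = |(3 13 14 7 9 5 4)| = 7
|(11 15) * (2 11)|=|(2 11 15)|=3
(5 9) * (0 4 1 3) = (0 4 1 3)(5 9) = [4, 3, 2, 0, 1, 9, 6, 7, 8, 5]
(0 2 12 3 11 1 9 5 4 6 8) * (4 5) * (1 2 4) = (0 4 6 8)(1 9)(2 12 3 11) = [4, 9, 12, 11, 6, 5, 8, 7, 0, 1, 10, 2, 3]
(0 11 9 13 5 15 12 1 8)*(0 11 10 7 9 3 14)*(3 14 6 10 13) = (0 13 5 15 12 1 8 11 14)(3 6 10 7 9) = [13, 8, 2, 6, 4, 15, 10, 9, 11, 3, 7, 14, 1, 5, 0, 12]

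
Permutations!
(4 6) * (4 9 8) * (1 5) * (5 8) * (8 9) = [0, 9, 2, 3, 6, 1, 8, 7, 4, 5] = (1 9 5)(4 6 8)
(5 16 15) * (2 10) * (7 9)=(2 10)(5 16 15)(7 9)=[0, 1, 10, 3, 4, 16, 6, 9, 8, 7, 2, 11, 12, 13, 14, 5, 15]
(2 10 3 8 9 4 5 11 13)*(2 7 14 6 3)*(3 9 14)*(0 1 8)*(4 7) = [1, 8, 10, 0, 5, 11, 9, 3, 14, 7, 2, 13, 12, 4, 6] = (0 1 8 14 6 9 7 3)(2 10)(4 5 11 13)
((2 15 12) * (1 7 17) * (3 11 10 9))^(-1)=((1 7 17)(2 15 12)(3 11 10 9))^(-1)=(1 17 7)(2 12 15)(3 9 10 11)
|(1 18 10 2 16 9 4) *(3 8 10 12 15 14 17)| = 13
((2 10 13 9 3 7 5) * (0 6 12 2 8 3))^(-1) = ((0 6 12 2 10 13 9)(3 7 5 8))^(-1) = (0 9 13 10 2 12 6)(3 8 5 7)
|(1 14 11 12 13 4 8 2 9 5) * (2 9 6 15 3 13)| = 13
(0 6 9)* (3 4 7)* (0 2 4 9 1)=[6, 0, 4, 9, 7, 5, 1, 3, 8, 2]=(0 6 1)(2 4 7 3 9)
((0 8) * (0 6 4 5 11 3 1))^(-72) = (11)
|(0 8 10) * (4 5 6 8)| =6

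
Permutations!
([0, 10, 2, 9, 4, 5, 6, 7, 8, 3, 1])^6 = (10)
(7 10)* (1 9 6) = [0, 9, 2, 3, 4, 5, 1, 10, 8, 6, 7] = (1 9 6)(7 10)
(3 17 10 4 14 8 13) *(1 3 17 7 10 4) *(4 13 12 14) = [0, 3, 2, 7, 4, 5, 6, 10, 12, 9, 1, 11, 14, 17, 8, 15, 16, 13] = (1 3 7 10)(8 12 14)(13 17)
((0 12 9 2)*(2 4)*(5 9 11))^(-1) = (0 2 4 9 5 11 12)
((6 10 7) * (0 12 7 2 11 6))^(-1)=((0 12 7)(2 11 6 10))^(-1)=(0 7 12)(2 10 6 11)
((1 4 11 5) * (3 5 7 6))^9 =(1 11 6 5 4 7 3)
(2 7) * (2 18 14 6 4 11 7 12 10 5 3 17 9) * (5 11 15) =(2 12 10 11 7 18 14 6 4 15 5 3 17 9) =[0, 1, 12, 17, 15, 3, 4, 18, 8, 2, 11, 7, 10, 13, 6, 5, 16, 9, 14]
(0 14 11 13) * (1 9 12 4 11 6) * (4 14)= [4, 9, 2, 3, 11, 5, 1, 7, 8, 12, 10, 13, 14, 0, 6]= (0 4 11 13)(1 9 12 14 6)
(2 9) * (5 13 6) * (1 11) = (1 11)(2 9)(5 13 6) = [0, 11, 9, 3, 4, 13, 5, 7, 8, 2, 10, 1, 12, 6]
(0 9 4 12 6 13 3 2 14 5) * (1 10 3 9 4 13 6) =(0 4 12 1 10 3 2 14 5)(9 13) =[4, 10, 14, 2, 12, 0, 6, 7, 8, 13, 3, 11, 1, 9, 5]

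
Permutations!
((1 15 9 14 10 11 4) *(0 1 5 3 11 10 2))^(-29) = ((0 1 15 9 14 2)(3 11 4 5))^(-29) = (0 1 15 9 14 2)(3 5 4 11)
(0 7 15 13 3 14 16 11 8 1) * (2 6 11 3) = [7, 0, 6, 14, 4, 5, 11, 15, 1, 9, 10, 8, 12, 2, 16, 13, 3] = (0 7 15 13 2 6 11 8 1)(3 14 16)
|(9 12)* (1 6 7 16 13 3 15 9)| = 9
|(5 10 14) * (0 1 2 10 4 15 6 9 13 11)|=|(0 1 2 10 14 5 4 15 6 9 13 11)|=12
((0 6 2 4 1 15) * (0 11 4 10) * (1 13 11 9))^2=((0 6 2 10)(1 15 9)(4 13 11))^2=(0 2)(1 9 15)(4 11 13)(6 10)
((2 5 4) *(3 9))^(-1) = (2 4 5)(3 9)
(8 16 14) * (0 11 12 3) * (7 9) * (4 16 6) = [11, 1, 2, 0, 16, 5, 4, 9, 6, 7, 10, 12, 3, 13, 8, 15, 14] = (0 11 12 3)(4 16 14 8 6)(7 9)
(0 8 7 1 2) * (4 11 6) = [8, 2, 0, 3, 11, 5, 4, 1, 7, 9, 10, 6] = (0 8 7 1 2)(4 11 6)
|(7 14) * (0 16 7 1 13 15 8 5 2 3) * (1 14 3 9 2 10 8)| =|(0 16 7 3)(1 13 15)(2 9)(5 10 8)| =12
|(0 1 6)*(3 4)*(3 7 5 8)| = |(0 1 6)(3 4 7 5 8)| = 15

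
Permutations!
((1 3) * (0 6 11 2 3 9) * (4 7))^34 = ((0 6 11 2 3 1 9)(4 7))^34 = (0 9 1 3 2 11 6)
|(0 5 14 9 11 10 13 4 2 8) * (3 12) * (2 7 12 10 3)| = |(0 5 14 9 11 3 10 13 4 7 12 2 8)| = 13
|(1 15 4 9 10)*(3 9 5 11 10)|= 6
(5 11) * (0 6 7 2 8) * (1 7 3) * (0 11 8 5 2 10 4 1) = (0 6 3)(1 7 10 4)(2 5 8 11) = [6, 7, 5, 0, 1, 8, 3, 10, 11, 9, 4, 2]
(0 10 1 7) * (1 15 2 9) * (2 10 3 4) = [3, 7, 9, 4, 2, 5, 6, 0, 8, 1, 15, 11, 12, 13, 14, 10] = (0 3 4 2 9 1 7)(10 15)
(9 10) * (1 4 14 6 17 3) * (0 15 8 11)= (0 15 8 11)(1 4 14 6 17 3)(9 10)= [15, 4, 2, 1, 14, 5, 17, 7, 11, 10, 9, 0, 12, 13, 6, 8, 16, 3]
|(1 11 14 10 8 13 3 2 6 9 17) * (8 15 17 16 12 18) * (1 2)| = |(1 11 14 10 15 17 2 6 9 16 12 18 8 13 3)| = 15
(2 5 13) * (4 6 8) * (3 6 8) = [0, 1, 5, 6, 8, 13, 3, 7, 4, 9, 10, 11, 12, 2] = (2 5 13)(3 6)(4 8)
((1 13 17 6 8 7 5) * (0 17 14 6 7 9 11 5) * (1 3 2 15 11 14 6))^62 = (0 7 17)(1 6 9)(2 11 3 15 5)(8 14 13)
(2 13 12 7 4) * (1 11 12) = (1 11 12 7 4 2 13) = [0, 11, 13, 3, 2, 5, 6, 4, 8, 9, 10, 12, 7, 1]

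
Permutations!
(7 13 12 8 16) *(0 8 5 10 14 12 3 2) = (0 8 16 7 13 3 2)(5 10 14 12) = [8, 1, 0, 2, 4, 10, 6, 13, 16, 9, 14, 11, 5, 3, 12, 15, 7]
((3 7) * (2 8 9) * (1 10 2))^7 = ((1 10 2 8 9)(3 7))^7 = (1 2 9 10 8)(3 7)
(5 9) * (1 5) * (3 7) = (1 5 9)(3 7) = [0, 5, 2, 7, 4, 9, 6, 3, 8, 1]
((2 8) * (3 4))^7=((2 8)(3 4))^7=(2 8)(3 4)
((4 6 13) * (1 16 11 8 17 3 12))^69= (1 12 3 17 8 11 16)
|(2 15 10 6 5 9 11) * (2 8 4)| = |(2 15 10 6 5 9 11 8 4)| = 9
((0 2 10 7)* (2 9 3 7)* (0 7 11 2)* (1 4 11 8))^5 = ((0 9 3 8 1 4 11 2 10))^5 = (0 4 9 11 3 2 8 10 1)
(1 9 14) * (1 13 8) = [0, 9, 2, 3, 4, 5, 6, 7, 1, 14, 10, 11, 12, 8, 13] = (1 9 14 13 8)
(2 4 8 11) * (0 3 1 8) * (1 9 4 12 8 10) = (0 3 9 4)(1 10)(2 12 8 11) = [3, 10, 12, 9, 0, 5, 6, 7, 11, 4, 1, 2, 8]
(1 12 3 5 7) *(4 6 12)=[0, 4, 2, 5, 6, 7, 12, 1, 8, 9, 10, 11, 3]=(1 4 6 12 3 5 7)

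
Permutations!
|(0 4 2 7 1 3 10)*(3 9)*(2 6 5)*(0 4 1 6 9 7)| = 12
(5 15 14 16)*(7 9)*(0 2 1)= (0 2 1)(5 15 14 16)(7 9)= [2, 0, 1, 3, 4, 15, 6, 9, 8, 7, 10, 11, 12, 13, 16, 14, 5]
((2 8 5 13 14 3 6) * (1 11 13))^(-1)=((1 11 13 14 3 6 2 8 5))^(-1)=(1 5 8 2 6 3 14 13 11)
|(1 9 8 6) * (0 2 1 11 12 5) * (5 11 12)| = 9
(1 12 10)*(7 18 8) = [0, 12, 2, 3, 4, 5, 6, 18, 7, 9, 1, 11, 10, 13, 14, 15, 16, 17, 8] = (1 12 10)(7 18 8)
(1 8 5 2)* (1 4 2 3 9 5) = (1 8)(2 4)(3 9 5) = [0, 8, 4, 9, 2, 3, 6, 7, 1, 5]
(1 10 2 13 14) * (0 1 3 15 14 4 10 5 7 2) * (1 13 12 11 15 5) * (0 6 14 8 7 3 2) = (0 13 4 10 6 14 2 12 11 15 8 7)(3 5) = [13, 1, 12, 5, 10, 3, 14, 0, 7, 9, 6, 15, 11, 4, 2, 8]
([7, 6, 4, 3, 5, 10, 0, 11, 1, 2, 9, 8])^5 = [6, 8, 2, 3, 4, 5, 1, 0, 11, 9, 10, 7]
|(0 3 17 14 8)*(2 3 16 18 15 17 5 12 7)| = 35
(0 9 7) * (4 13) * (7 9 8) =(0 8 7)(4 13) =[8, 1, 2, 3, 13, 5, 6, 0, 7, 9, 10, 11, 12, 4]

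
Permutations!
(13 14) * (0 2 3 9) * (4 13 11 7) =[2, 1, 3, 9, 13, 5, 6, 4, 8, 0, 10, 7, 12, 14, 11] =(0 2 3 9)(4 13 14 11 7)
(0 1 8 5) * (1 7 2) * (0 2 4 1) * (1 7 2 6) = (0 2)(1 8 5 6)(4 7) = [2, 8, 0, 3, 7, 6, 1, 4, 5]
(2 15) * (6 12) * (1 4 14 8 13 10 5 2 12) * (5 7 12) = (1 4 14 8 13 10 7 12 6)(2 15 5) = [0, 4, 15, 3, 14, 2, 1, 12, 13, 9, 7, 11, 6, 10, 8, 5]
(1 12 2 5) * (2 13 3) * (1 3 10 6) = [0, 12, 5, 2, 4, 3, 1, 7, 8, 9, 6, 11, 13, 10] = (1 12 13 10 6)(2 5 3)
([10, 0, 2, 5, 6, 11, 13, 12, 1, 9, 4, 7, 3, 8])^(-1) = [1, 8, 2, 12, 10, 3, 4, 11, 13, 9, 0, 5, 7, 6]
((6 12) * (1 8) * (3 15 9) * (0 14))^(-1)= ((0 14)(1 8)(3 15 9)(6 12))^(-1)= (0 14)(1 8)(3 9 15)(6 12)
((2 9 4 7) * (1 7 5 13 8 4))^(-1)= (1 9 2 7)(4 8 13 5)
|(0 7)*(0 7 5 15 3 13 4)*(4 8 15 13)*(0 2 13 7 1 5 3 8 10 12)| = |(0 3 4 2 13 10 12)(1 5 7)(8 15)| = 42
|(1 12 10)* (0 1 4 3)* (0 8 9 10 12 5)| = 15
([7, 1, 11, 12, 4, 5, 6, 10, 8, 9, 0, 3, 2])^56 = (12)(0 10 7)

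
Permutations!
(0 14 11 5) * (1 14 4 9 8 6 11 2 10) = (0 4 9 8 6 11 5)(1 14 2 10) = [4, 14, 10, 3, 9, 0, 11, 7, 6, 8, 1, 5, 12, 13, 2]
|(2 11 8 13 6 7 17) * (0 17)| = |(0 17 2 11 8 13 6 7)| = 8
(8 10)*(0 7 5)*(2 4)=[7, 1, 4, 3, 2, 0, 6, 5, 10, 9, 8]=(0 7 5)(2 4)(8 10)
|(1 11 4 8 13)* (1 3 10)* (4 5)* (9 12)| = 8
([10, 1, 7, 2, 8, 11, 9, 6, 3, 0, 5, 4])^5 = [8, 1, 10, 0, 6, 2, 11, 5, 9, 4, 3, 7]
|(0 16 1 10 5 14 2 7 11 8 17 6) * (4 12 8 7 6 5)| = |(0 16 1 10 4 12 8 17 5 14 2 6)(7 11)| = 12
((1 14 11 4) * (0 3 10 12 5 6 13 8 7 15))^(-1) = ((0 3 10 12 5 6 13 8 7 15)(1 14 11 4))^(-1) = (0 15 7 8 13 6 5 12 10 3)(1 4 11 14)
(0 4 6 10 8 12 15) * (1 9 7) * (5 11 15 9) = [4, 5, 2, 3, 6, 11, 10, 1, 12, 7, 8, 15, 9, 13, 14, 0] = (0 4 6 10 8 12 9 7 1 5 11 15)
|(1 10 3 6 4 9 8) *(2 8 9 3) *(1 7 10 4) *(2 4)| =|(1 2 8 7 10 4 3 6)| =8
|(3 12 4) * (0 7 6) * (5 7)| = |(0 5 7 6)(3 12 4)| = 12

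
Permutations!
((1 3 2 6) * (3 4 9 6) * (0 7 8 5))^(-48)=((0 7 8 5)(1 4 9 6)(2 3))^(-48)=(9)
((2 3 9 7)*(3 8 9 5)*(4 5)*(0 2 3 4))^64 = ((0 2 8 9 7 3)(4 5))^64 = (0 7 8)(2 3 9)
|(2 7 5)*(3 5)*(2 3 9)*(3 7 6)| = 6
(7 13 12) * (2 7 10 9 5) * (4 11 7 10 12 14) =(2 10 9 5)(4 11 7 13 14) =[0, 1, 10, 3, 11, 2, 6, 13, 8, 5, 9, 7, 12, 14, 4]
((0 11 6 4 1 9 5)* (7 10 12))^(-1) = (0 5 9 1 4 6 11)(7 12 10)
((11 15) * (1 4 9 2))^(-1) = (1 2 9 4)(11 15)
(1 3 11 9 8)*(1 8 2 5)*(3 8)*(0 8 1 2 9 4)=(0 8 3 11 4)(2 5)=[8, 1, 5, 11, 0, 2, 6, 7, 3, 9, 10, 4]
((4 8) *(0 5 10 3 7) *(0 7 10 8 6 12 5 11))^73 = ((0 11)(3 10)(4 6 12 5 8))^73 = (0 11)(3 10)(4 5 6 8 12)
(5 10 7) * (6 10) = [0, 1, 2, 3, 4, 6, 10, 5, 8, 9, 7] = (5 6 10 7)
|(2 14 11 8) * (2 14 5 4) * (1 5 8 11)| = |(1 5 4 2 8 14)| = 6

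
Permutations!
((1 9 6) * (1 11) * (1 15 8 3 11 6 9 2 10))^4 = (15)(1 2 10)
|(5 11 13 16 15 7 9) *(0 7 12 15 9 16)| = |(0 7 16 9 5 11 13)(12 15)| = 14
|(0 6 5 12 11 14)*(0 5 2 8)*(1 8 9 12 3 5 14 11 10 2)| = 4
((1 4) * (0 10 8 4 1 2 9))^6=((0 10 8 4 2 9))^6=(10)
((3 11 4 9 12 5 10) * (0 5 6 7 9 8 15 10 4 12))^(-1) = (0 9 7 6 12 11 3 10 15 8 4 5)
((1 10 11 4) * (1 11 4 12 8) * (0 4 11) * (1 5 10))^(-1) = (0 4)(5 8 12 11 10)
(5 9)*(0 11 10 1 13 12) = (0 11 10 1 13 12)(5 9) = [11, 13, 2, 3, 4, 9, 6, 7, 8, 5, 1, 10, 0, 12]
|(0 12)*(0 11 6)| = |(0 12 11 6)| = 4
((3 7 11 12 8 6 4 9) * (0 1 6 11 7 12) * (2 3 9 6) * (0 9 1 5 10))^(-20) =(0 5 10)(1 2 3 12 8 11 9)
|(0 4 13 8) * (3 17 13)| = 6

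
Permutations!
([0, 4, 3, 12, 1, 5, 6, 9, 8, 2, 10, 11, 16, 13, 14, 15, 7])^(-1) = [0, 4, 9, 2, 1, 5, 6, 16, 8, 7, 10, 11, 3, 13, 14, 15, 12]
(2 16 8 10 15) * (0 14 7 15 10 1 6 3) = (0 14 7 15 2 16 8 1 6 3) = [14, 6, 16, 0, 4, 5, 3, 15, 1, 9, 10, 11, 12, 13, 7, 2, 8]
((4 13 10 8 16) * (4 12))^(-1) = ((4 13 10 8 16 12))^(-1) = (4 12 16 8 10 13)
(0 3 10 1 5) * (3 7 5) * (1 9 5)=[7, 3, 2, 10, 4, 0, 6, 1, 8, 5, 9]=(0 7 1 3 10 9 5)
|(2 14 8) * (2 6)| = 4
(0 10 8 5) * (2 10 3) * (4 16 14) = [3, 1, 10, 2, 16, 0, 6, 7, 5, 9, 8, 11, 12, 13, 4, 15, 14] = (0 3 2 10 8 5)(4 16 14)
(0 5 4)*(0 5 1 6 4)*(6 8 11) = (0 1 8 11 6 4 5) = [1, 8, 2, 3, 5, 0, 4, 7, 11, 9, 10, 6]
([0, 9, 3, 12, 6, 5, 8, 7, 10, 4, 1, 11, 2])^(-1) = [0, 10, 12, 2, 9, 5, 4, 7, 6, 1, 8, 11, 3]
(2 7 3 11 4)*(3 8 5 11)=(2 7 8 5 11 4)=[0, 1, 7, 3, 2, 11, 6, 8, 5, 9, 10, 4]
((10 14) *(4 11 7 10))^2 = (4 7 14 11 10)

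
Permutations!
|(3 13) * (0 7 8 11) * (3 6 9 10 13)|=4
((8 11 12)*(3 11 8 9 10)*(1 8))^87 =(1 8)(3 12 10 11 9)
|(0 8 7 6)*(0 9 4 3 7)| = 10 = |(0 8)(3 7 6 9 4)|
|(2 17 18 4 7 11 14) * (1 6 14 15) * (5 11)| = |(1 6 14 2 17 18 4 7 5 11 15)| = 11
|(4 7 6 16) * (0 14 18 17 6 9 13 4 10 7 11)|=12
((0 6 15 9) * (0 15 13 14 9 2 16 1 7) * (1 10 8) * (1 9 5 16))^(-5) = (0 9 14 1 10 6 15 5 7 8 13 2 16)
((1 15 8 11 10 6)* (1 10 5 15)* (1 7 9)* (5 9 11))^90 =(15)(1 11)(7 9)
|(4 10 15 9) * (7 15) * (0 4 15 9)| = 6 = |(0 4 10 7 9 15)|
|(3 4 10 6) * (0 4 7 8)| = 7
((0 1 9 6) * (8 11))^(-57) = ((0 1 9 6)(8 11))^(-57) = (0 6 9 1)(8 11)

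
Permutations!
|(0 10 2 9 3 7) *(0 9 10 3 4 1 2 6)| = |(0 3 7 9 4 1 2 10 6)| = 9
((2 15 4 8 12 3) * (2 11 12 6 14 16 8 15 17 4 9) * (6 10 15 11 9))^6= ((2 17 4 11 12 3 9)(6 14 16 8 10 15))^6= (2 9 3 12 11 4 17)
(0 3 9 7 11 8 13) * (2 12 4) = (0 3 9 7 11 8 13)(2 12 4) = [3, 1, 12, 9, 2, 5, 6, 11, 13, 7, 10, 8, 4, 0]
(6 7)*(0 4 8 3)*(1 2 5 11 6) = [4, 2, 5, 0, 8, 11, 7, 1, 3, 9, 10, 6] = (0 4 8 3)(1 2 5 11 6 7)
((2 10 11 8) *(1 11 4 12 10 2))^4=((1 11 8)(4 12 10))^4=(1 11 8)(4 12 10)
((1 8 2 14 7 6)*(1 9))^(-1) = ((1 8 2 14 7 6 9))^(-1) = (1 9 6 7 14 2 8)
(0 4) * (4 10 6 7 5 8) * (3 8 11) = (0 10 6 7 5 11 3 8 4) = [10, 1, 2, 8, 0, 11, 7, 5, 4, 9, 6, 3]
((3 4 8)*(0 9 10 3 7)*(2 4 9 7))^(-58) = ((0 7)(2 4 8)(3 9 10))^(-58) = (2 8 4)(3 10 9)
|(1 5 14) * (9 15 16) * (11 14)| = |(1 5 11 14)(9 15 16)| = 12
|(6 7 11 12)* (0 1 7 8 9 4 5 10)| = 11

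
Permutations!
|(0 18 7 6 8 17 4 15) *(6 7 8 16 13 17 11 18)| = |(0 6 16 13 17 4 15)(8 11 18)| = 21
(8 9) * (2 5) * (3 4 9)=(2 5)(3 4 9 8)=[0, 1, 5, 4, 9, 2, 6, 7, 3, 8]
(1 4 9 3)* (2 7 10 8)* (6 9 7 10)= (1 4 7 6 9 3)(2 10 8)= [0, 4, 10, 1, 7, 5, 9, 6, 2, 3, 8]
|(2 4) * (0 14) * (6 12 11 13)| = 4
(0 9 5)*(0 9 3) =(0 3)(5 9) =[3, 1, 2, 0, 4, 9, 6, 7, 8, 5]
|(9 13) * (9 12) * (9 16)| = |(9 13 12 16)| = 4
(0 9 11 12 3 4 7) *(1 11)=(0 9 1 11 12 3 4 7)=[9, 11, 2, 4, 7, 5, 6, 0, 8, 1, 10, 12, 3]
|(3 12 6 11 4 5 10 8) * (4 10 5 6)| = |(3 12 4 6 11 10 8)| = 7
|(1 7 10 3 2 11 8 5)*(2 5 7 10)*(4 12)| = |(1 10 3 5)(2 11 8 7)(4 12)| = 4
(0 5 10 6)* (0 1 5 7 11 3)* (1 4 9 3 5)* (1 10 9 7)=(0 1 10 6 4 7 11 5 9 3)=[1, 10, 2, 0, 7, 9, 4, 11, 8, 3, 6, 5]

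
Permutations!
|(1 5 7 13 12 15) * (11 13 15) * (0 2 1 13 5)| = 6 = |(0 2 1)(5 7 15 13 12 11)|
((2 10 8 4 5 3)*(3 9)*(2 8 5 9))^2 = (2 5 10)(3 4)(8 9)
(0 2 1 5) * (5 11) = (0 2 1 11 5) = [2, 11, 1, 3, 4, 0, 6, 7, 8, 9, 10, 5]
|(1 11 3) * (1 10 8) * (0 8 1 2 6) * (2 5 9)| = |(0 8 5 9 2 6)(1 11 3 10)| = 12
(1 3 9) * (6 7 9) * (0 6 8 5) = (0 6 7 9 1 3 8 5) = [6, 3, 2, 8, 4, 0, 7, 9, 5, 1]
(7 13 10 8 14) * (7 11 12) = [0, 1, 2, 3, 4, 5, 6, 13, 14, 9, 8, 12, 7, 10, 11] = (7 13 10 8 14 11 12)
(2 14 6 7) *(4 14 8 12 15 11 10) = [0, 1, 8, 3, 14, 5, 7, 2, 12, 9, 4, 10, 15, 13, 6, 11] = (2 8 12 15 11 10 4 14 6 7)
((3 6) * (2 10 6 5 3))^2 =(2 6 10)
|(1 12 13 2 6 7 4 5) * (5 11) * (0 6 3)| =|(0 6 7 4 11 5 1 12 13 2 3)| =11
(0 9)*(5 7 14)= [9, 1, 2, 3, 4, 7, 6, 14, 8, 0, 10, 11, 12, 13, 5]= (0 9)(5 7 14)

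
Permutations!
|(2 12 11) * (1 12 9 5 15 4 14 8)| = 10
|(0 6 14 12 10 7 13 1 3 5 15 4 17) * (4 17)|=12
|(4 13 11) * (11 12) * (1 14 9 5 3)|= |(1 14 9 5 3)(4 13 12 11)|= 20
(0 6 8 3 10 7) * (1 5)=(0 6 8 3 10 7)(1 5)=[6, 5, 2, 10, 4, 1, 8, 0, 3, 9, 7]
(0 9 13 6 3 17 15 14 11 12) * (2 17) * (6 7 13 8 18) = (0 9 8 18 6 3 2 17 15 14 11 12)(7 13) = [9, 1, 17, 2, 4, 5, 3, 13, 18, 8, 10, 12, 0, 7, 11, 14, 16, 15, 6]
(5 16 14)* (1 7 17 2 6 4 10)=(1 7 17 2 6 4 10)(5 16 14)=[0, 7, 6, 3, 10, 16, 4, 17, 8, 9, 1, 11, 12, 13, 5, 15, 14, 2]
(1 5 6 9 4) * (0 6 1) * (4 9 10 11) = (0 6 10 11 4)(1 5) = [6, 5, 2, 3, 0, 1, 10, 7, 8, 9, 11, 4]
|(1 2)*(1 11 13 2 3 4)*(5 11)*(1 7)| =|(1 3 4 7)(2 5 11 13)| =4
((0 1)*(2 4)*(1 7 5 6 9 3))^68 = (0 3 6 7 1 9 5)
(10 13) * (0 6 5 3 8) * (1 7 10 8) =(0 6 5 3 1 7 10 13 8) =[6, 7, 2, 1, 4, 3, 5, 10, 0, 9, 13, 11, 12, 8]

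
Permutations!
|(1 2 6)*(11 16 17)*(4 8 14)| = 3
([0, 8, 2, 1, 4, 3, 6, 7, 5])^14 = [0, 5, 2, 8, 4, 1, 6, 7, 3]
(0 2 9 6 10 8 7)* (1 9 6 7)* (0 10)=[2, 9, 6, 3, 4, 5, 0, 10, 1, 7, 8]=(0 2 6)(1 9 7 10 8)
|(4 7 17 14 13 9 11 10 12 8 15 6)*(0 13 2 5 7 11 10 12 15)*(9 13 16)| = 10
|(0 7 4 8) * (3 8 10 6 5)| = 8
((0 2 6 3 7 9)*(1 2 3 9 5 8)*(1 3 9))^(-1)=((0 9)(1 2 6)(3 7 5 8))^(-1)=(0 9)(1 6 2)(3 8 5 7)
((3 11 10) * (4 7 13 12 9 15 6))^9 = (4 13 9 6 7 12 15)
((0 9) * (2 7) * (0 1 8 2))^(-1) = ((0 9 1 8 2 7))^(-1) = (0 7 2 8 1 9)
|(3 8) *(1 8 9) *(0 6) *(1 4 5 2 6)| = 9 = |(0 1 8 3 9 4 5 2 6)|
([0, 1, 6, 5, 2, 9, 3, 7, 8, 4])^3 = [0, 1, 5, 4, 3, 2, 9, 7, 8, 6]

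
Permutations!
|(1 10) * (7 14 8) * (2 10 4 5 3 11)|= 21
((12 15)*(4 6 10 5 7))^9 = ((4 6 10 5 7)(12 15))^9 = (4 7 5 10 6)(12 15)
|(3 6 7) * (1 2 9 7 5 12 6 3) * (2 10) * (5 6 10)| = 7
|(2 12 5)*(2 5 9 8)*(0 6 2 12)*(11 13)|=|(0 6 2)(8 12 9)(11 13)|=6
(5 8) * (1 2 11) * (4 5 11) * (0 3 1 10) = (0 3 1 2 4 5 8 11 10) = [3, 2, 4, 1, 5, 8, 6, 7, 11, 9, 0, 10]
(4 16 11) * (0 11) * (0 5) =(0 11 4 16 5) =[11, 1, 2, 3, 16, 0, 6, 7, 8, 9, 10, 4, 12, 13, 14, 15, 5]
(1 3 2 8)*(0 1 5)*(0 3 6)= (0 1 6)(2 8 5 3)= [1, 6, 8, 2, 4, 3, 0, 7, 5]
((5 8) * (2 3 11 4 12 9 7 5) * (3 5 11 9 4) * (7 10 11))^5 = (2 8 5)(3 9 10 11)(4 12)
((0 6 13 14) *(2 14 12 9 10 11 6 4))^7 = (0 14 2 4)(6 13 12 9 10 11)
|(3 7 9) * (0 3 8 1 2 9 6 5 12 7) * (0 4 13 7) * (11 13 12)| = 20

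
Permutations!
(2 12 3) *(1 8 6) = (1 8 6)(2 12 3) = [0, 8, 12, 2, 4, 5, 1, 7, 6, 9, 10, 11, 3]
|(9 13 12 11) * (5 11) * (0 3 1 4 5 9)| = |(0 3 1 4 5 11)(9 13 12)| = 6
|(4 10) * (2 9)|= |(2 9)(4 10)|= 2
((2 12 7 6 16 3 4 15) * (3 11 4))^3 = ((2 12 7 6 16 11 4 15))^3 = (2 6 4 12 16 15 7 11)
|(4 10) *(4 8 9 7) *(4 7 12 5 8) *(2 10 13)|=4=|(2 10 4 13)(5 8 9 12)|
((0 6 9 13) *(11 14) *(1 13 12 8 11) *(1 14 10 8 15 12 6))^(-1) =(0 13 1)(6 9)(8 10 11)(12 15)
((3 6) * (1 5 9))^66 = ((1 5 9)(3 6))^66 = (9)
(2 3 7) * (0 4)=(0 4)(2 3 7)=[4, 1, 3, 7, 0, 5, 6, 2]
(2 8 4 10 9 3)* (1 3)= (1 3 2 8 4 10 9)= [0, 3, 8, 2, 10, 5, 6, 7, 4, 1, 9]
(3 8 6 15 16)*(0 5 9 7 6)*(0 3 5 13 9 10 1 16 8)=[13, 16, 2, 0, 4, 10, 15, 6, 3, 7, 1, 11, 12, 9, 14, 8, 5]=(0 13 9 7 6 15 8 3)(1 16 5 10)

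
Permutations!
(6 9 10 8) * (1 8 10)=(10)(1 8 6 9)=[0, 8, 2, 3, 4, 5, 9, 7, 6, 1, 10]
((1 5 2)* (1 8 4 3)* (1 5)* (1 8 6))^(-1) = (1 6 2 5 3 4 8)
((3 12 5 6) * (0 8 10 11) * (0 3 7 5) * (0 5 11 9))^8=(3 5 7)(6 11 12)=((0 8 10 9)(3 12 5 6 7 11))^8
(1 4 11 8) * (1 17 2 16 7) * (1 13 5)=[0, 4, 16, 3, 11, 1, 6, 13, 17, 9, 10, 8, 12, 5, 14, 15, 7, 2]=(1 4 11 8 17 2 16 7 13 5)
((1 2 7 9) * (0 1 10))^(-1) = (0 10 9 7 2 1)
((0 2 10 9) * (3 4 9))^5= (0 9 4 3 10 2)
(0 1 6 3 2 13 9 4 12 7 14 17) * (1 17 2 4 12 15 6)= (0 17)(2 13 9 12 7 14)(3 4 15 6)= [17, 1, 13, 4, 15, 5, 3, 14, 8, 12, 10, 11, 7, 9, 2, 6, 16, 0]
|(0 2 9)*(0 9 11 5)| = 4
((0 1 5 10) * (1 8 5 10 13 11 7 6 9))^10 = ((0 8 5 13 11 7 6 9 1 10))^10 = (13)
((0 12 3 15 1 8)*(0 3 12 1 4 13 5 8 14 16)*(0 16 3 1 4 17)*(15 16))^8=(0 16 1 13 17 3 8 4 15 14 5)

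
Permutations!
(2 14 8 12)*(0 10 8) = (0 10 8 12 2 14) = [10, 1, 14, 3, 4, 5, 6, 7, 12, 9, 8, 11, 2, 13, 0]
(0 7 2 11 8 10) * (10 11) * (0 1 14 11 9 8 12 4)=[7, 14, 10, 3, 0, 5, 6, 2, 9, 8, 1, 12, 4, 13, 11]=(0 7 2 10 1 14 11 12 4)(8 9)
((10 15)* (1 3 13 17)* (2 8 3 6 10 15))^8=((1 6 10 2 8 3 13 17))^8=(17)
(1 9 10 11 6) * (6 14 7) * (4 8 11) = [0, 9, 2, 3, 8, 5, 1, 6, 11, 10, 4, 14, 12, 13, 7] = (1 9 10 4 8 11 14 7 6)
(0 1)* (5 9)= (0 1)(5 9)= [1, 0, 2, 3, 4, 9, 6, 7, 8, 5]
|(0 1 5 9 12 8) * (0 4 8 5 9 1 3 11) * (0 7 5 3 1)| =8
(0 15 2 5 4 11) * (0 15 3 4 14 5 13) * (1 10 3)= (0 1 10 3 4 11 15 2 13)(5 14)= [1, 10, 13, 4, 11, 14, 6, 7, 8, 9, 3, 15, 12, 0, 5, 2]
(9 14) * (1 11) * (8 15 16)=(1 11)(8 15 16)(9 14)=[0, 11, 2, 3, 4, 5, 6, 7, 15, 14, 10, 1, 12, 13, 9, 16, 8]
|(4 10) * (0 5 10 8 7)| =6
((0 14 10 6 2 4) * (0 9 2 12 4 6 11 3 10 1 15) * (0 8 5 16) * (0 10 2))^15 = (16)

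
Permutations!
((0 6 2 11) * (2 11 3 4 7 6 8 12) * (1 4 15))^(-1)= (0 11 6 7 4 1 15 3 2 12 8)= ((0 8 12 2 3 15 1 4 7 6 11))^(-1)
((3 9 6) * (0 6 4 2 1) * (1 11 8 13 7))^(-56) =(0 1 7 13 8 11 2 4 9 3 6)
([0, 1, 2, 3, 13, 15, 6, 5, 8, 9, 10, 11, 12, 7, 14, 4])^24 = [0, 1, 2, 3, 15, 7, 6, 13, 8, 9, 10, 11, 12, 4, 14, 5]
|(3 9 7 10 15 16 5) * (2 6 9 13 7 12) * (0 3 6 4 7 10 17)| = |(0 3 13 10 15 16 5 6 9 12 2 4 7 17)| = 14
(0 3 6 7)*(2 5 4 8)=(0 3 6 7)(2 5 4 8)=[3, 1, 5, 6, 8, 4, 7, 0, 2]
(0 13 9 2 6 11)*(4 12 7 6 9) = (0 13 4 12 7 6 11)(2 9) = [13, 1, 9, 3, 12, 5, 11, 6, 8, 2, 10, 0, 7, 4]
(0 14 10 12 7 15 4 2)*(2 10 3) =[14, 1, 0, 2, 10, 5, 6, 15, 8, 9, 12, 11, 7, 13, 3, 4] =(0 14 3 2)(4 10 12 7 15)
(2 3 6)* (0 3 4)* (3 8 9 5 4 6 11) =(0 8 9 5 4)(2 6)(3 11) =[8, 1, 6, 11, 0, 4, 2, 7, 9, 5, 10, 3]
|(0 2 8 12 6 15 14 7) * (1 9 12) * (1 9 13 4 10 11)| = |(0 2 8 9 12 6 15 14 7)(1 13 4 10 11)| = 45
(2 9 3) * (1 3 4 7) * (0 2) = [2, 3, 9, 0, 7, 5, 6, 1, 8, 4] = (0 2 9 4 7 1 3)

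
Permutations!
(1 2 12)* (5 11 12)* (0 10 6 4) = (0 10 6 4)(1 2 5 11 12) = [10, 2, 5, 3, 0, 11, 4, 7, 8, 9, 6, 12, 1]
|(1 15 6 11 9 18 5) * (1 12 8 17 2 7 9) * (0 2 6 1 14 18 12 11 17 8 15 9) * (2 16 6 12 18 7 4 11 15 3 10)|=|(0 16 6 17 12 3 10 2 4 11 14 7)(1 9 18 5 15)|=60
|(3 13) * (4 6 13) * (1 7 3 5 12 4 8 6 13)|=|(1 7 3 8 6)(4 13 5 12)|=20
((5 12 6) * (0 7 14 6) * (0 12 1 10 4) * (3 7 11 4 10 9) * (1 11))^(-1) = ((0 1 9 3 7 14 6 5 11 4))^(-1) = (0 4 11 5 6 14 7 3 9 1)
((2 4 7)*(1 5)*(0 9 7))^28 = ((0 9 7 2 4)(1 5))^28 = (0 2 9 4 7)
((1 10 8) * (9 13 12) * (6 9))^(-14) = (1 10 8)(6 13)(9 12)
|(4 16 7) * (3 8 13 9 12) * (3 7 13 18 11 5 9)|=|(3 8 18 11 5 9 12 7 4 16 13)|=11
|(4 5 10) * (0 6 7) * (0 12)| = 12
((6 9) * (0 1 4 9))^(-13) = ((0 1 4 9 6))^(-13) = (0 4 6 1 9)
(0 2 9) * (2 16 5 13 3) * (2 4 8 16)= (0 2 9)(3 4 8 16 5 13)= [2, 1, 9, 4, 8, 13, 6, 7, 16, 0, 10, 11, 12, 3, 14, 15, 5]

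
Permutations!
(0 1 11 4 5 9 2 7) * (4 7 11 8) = (0 1 8 4 5 9 2 11 7) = [1, 8, 11, 3, 5, 9, 6, 0, 4, 2, 10, 7]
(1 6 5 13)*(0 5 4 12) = (0 5 13 1 6 4 12) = [5, 6, 2, 3, 12, 13, 4, 7, 8, 9, 10, 11, 0, 1]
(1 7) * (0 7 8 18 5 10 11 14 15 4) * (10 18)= [7, 8, 2, 3, 0, 18, 6, 1, 10, 9, 11, 14, 12, 13, 15, 4, 16, 17, 5]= (0 7 1 8 10 11 14 15 4)(5 18)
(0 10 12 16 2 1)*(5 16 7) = (0 10 12 7 5 16 2 1) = [10, 0, 1, 3, 4, 16, 6, 5, 8, 9, 12, 11, 7, 13, 14, 15, 2]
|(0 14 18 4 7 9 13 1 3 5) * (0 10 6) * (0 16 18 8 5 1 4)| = 8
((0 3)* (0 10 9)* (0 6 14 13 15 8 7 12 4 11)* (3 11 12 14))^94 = (3 9)(6 10)(7 8 15 13 14)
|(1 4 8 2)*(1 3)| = 5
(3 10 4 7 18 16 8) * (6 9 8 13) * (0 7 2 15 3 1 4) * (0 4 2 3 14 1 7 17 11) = (0 17 11)(1 2 15 14)(3 10 4)(6 9 8 7 18 16 13) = [17, 2, 15, 10, 3, 5, 9, 18, 7, 8, 4, 0, 12, 6, 1, 14, 13, 11, 16]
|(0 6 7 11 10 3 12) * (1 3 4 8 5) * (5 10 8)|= 11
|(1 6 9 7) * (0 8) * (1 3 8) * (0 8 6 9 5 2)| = |(0 1 9 7 3 6 5 2)| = 8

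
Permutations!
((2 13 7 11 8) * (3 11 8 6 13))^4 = (2 13 3 7 11 8 6)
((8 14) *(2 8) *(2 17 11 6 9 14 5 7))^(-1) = ((2 8 5 7)(6 9 14 17 11))^(-1) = (2 7 5 8)(6 11 17 14 9)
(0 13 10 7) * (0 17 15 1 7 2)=(0 13 10 2)(1 7 17 15)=[13, 7, 0, 3, 4, 5, 6, 17, 8, 9, 2, 11, 12, 10, 14, 1, 16, 15]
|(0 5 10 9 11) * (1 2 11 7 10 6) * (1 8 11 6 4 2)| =|(0 5 4 2 6 8 11)(7 10 9)| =21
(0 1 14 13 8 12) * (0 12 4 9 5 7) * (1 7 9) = (0 7)(1 14 13 8 4)(5 9) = [7, 14, 2, 3, 1, 9, 6, 0, 4, 5, 10, 11, 12, 8, 13]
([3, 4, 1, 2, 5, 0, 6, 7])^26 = [2, 5, 4, 1, 0, 3, 6, 7]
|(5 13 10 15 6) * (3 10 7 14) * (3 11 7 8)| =|(3 10 15 6 5 13 8)(7 14 11)| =21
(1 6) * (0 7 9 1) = (0 7 9 1 6) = [7, 6, 2, 3, 4, 5, 0, 9, 8, 1]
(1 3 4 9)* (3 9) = (1 9)(3 4) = [0, 9, 2, 4, 3, 5, 6, 7, 8, 1]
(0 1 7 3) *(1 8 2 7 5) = (0 8 2 7 3)(1 5) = [8, 5, 7, 0, 4, 1, 6, 3, 2]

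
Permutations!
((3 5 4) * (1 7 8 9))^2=(1 8)(3 4 5)(7 9)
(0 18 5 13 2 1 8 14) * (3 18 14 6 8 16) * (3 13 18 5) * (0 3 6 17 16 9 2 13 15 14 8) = (0 8 17 16 15 14 3 5 18 6)(1 9 2) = [8, 9, 1, 5, 4, 18, 0, 7, 17, 2, 10, 11, 12, 13, 3, 14, 15, 16, 6]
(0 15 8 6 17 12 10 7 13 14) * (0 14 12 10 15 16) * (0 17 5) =(0 16 17 10 7 13 12 15 8 6 5) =[16, 1, 2, 3, 4, 0, 5, 13, 6, 9, 7, 11, 15, 12, 14, 8, 17, 10]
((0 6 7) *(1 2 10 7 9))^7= (10)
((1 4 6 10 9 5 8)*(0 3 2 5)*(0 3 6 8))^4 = ((0 6 10 9 3 2 5)(1 4 8))^4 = (0 3 6 2 10 5 9)(1 4 8)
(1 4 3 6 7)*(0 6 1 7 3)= [6, 4, 2, 1, 0, 5, 3, 7]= (7)(0 6 3 1 4)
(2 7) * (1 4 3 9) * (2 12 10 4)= (1 2 7 12 10 4 3 9)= [0, 2, 7, 9, 3, 5, 6, 12, 8, 1, 4, 11, 10]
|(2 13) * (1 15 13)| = 4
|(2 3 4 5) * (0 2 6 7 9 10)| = |(0 2 3 4 5 6 7 9 10)| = 9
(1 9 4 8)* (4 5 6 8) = (1 9 5 6 8) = [0, 9, 2, 3, 4, 6, 8, 7, 1, 5]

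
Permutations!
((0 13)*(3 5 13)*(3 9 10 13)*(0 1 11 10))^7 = (0 9)(1 13 10 11)(3 5)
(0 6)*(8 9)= (0 6)(8 9)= [6, 1, 2, 3, 4, 5, 0, 7, 9, 8]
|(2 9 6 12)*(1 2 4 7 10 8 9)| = |(1 2)(4 7 10 8 9 6 12)| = 14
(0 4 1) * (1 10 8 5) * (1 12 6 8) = (0 4 10 1)(5 12 6 8) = [4, 0, 2, 3, 10, 12, 8, 7, 5, 9, 1, 11, 6]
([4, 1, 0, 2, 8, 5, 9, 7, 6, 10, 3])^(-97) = (0 2 3 10 9 6 8 4)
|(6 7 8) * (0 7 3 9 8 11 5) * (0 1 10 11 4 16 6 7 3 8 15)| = |(0 3 9 15)(1 10 11 5)(4 16 6 8 7)| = 20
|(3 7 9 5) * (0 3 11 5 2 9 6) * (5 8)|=12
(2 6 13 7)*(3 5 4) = (2 6 13 7)(3 5 4) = [0, 1, 6, 5, 3, 4, 13, 2, 8, 9, 10, 11, 12, 7]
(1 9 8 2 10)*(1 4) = [0, 9, 10, 3, 1, 5, 6, 7, 2, 8, 4] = (1 9 8 2 10 4)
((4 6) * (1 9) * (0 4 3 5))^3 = ((0 4 6 3 5)(1 9))^3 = (0 3 4 5 6)(1 9)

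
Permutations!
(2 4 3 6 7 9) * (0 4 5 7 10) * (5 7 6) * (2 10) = (0 4 3 5 6 2 7 9 10) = [4, 1, 7, 5, 3, 6, 2, 9, 8, 10, 0]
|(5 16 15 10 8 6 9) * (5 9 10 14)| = |(5 16 15 14)(6 10 8)| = 12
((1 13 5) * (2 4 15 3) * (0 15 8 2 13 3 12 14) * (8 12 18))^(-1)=(0 14 12 4 2 8 18 15)(1 5 13 3)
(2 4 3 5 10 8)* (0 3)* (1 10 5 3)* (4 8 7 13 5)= (0 1 10 7 13 5 4)(2 8)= [1, 10, 8, 3, 0, 4, 6, 13, 2, 9, 7, 11, 12, 5]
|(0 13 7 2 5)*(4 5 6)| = |(0 13 7 2 6 4 5)| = 7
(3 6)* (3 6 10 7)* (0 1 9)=(0 1 9)(3 10 7)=[1, 9, 2, 10, 4, 5, 6, 3, 8, 0, 7]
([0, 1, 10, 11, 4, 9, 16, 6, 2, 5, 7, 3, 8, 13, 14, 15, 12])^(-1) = [0, 1, 8, 11, 4, 9, 7, 10, 12, 5, 2, 3, 16, 13, 14, 15, 6]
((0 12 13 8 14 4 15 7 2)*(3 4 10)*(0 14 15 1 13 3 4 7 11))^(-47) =(0 14 8 3 4 11 2 13 12 10 15 7 1)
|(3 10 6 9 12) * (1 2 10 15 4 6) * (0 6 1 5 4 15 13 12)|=15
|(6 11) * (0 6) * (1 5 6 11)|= 6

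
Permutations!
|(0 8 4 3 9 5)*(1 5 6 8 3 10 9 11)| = |(0 3 11 1 5)(4 10 9 6 8)| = 5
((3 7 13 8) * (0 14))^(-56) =(14)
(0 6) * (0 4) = (0 6 4) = [6, 1, 2, 3, 0, 5, 4]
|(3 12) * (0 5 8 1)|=|(0 5 8 1)(3 12)|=4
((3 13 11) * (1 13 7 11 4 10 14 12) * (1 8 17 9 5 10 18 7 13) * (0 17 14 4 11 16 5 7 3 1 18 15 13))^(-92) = ((0 17 9 7 16 5 10 4 15 13 11 1 18 3)(8 14 12))^(-92) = (0 10 18 16 11 9 15)(1 7 13 17 4 3 5)(8 14 12)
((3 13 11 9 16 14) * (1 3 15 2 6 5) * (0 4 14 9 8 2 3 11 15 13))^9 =(0 13)(1 2)(3 14)(4 15)(5 8)(6 11)(9 16)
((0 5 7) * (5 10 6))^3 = (0 5 10 7 6)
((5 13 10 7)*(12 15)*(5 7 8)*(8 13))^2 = (15)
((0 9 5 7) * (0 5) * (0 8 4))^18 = ((0 9 8 4)(5 7))^18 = (0 8)(4 9)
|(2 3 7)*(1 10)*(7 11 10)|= 6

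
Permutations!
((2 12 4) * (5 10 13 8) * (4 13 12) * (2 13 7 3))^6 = ((2 4 13 8 5 10 12 7 3))^6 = (2 12 8)(3 10 13)(4 7 5)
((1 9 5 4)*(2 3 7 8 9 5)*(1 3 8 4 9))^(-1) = (1 8 2 9 5)(3 4 7) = ((1 5 9 2 8)(3 7 4))^(-1)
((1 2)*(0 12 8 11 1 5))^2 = (0 8 1 5 12 11 2)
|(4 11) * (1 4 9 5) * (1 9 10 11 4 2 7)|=6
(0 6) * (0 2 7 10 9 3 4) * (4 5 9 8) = (0 6 2 7 10 8 4)(3 5 9) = [6, 1, 7, 5, 0, 9, 2, 10, 4, 3, 8]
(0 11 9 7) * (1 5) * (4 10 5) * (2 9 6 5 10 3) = [11, 4, 9, 2, 3, 1, 5, 0, 8, 7, 10, 6] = (0 11 6 5 1 4 3 2 9 7)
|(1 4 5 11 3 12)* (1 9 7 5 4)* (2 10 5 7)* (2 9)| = |(2 10 5 11 3 12)| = 6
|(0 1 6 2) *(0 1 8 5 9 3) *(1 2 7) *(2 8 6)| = |(0 6 7 1 2 8 5 9 3)| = 9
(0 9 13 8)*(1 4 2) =[9, 4, 1, 3, 2, 5, 6, 7, 0, 13, 10, 11, 12, 8] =(0 9 13 8)(1 4 2)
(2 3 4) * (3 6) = (2 6 3 4) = [0, 1, 6, 4, 2, 5, 3]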